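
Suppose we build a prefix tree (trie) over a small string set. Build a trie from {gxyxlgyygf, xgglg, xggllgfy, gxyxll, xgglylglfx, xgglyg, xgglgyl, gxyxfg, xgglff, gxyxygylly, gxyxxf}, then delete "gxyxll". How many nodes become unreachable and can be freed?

1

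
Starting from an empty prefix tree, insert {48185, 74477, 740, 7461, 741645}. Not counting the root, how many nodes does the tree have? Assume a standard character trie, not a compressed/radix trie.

17

Trie structure (* marks end of a word):
(root)
├─ 4
│  └─ 8
│     └─ 1
│        └─ 8
│           └─ 5 *
└─ 7
   └─ 4
      ├─ 0 *
      ├─ 1
      │  └─ 6
      │     └─ 4
      │        └─ 5 *
      ├─ 4
      │  └─ 7
      │     └─ 7 *
      └─ 6
         └─ 1 *
Counting every labelled node above: 17.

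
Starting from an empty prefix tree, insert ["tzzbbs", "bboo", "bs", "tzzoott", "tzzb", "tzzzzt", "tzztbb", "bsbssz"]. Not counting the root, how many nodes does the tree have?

Trace insertions, counting only characters that open a new branch:
  "tzzbbs" → 6 new (t, z, z, b, b, s)
  "bboo" → 4 new (b, b, o, o)
  "bs" → prefix "b" already present; 1 new (s)
  "tzzoott" → prefix "tzz" already present; 4 new (o, o, t, t)
  "tzzb" → prefix "tzzb" already present; 0 new (none)
  "tzzzzt" → prefix "tzz" already present; 3 new (z, z, t)
  "tzztbb" → prefix "tzz" already present; 3 new (t, b, b)
  "bsbssz" → prefix "bs" already present; 4 new (b, s, s, z)
Total nodes = 6 + 4 + 1 + 4 + 0 + 3 + 3 + 4 = 25

25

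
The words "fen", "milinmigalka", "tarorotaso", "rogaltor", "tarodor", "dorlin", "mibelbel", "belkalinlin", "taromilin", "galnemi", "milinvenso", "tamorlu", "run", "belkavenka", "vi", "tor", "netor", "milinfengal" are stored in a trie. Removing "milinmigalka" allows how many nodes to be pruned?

Walk "milinmigalka" from the leaf back toward the root, removing each node that no remaining word uses.
The suffix "migalka" (7 nodes) is used only by "milinmigalka"; the node for "milin" still has the child "v", so pruning stops there.
Nodes removed: 7

7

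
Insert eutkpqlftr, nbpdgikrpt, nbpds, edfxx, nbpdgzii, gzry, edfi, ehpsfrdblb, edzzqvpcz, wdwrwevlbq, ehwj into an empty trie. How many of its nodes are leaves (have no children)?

A leaf is a node with no children — equivalently, the end of a word that is not a proper prefix of any other stored word.
Those words: "edfi", "edfxx", "edzzqvpcz", "ehpsfrdblb", "ehwj", "eutkpqlftr", "gzry", "nbpdgikrpt", "nbpdgzii", "nbpds", "wdwrwevlbq"
Leaf count: 11

11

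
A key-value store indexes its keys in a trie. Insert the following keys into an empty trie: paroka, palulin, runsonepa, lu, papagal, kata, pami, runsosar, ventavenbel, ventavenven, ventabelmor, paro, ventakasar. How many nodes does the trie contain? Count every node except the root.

61

For each word, the new-node count is its length minus the longest prefix already in the trie:
  "paroka" → 6 new (p, a, r, o, k, a)
  "palulin" → prefix "pa" already present; 5 new (l, u, l, i, n)
  "runsonepa" → 9 new (r, u, n, s, o, n, e, p, a)
  "lu" → 2 new (l, u)
  "papagal" → prefix "pa" already present; 5 new (p, a, g, a, l)
  "kata" → 4 new (k, a, t, a)
  "pami" → prefix "pa" already present; 2 new (m, i)
  "runsosar" → prefix "runso" already present; 3 new (s, a, r)
  "ventavenbel" → 11 new (v, e, n, t, a, v, e, n, b, e, l)
  "ventavenven" → prefix "ventaven" already present; 3 new (v, e, n)
  "ventabelmor" → prefix "venta" already present; 6 new (b, e, l, m, o, r)
  "paro" → prefix "paro" already present; 0 new (none)
  "ventakasar" → prefix "venta" already present; 5 new (k, a, s, a, r)
Total nodes = 6 + 5 + 9 + 2 + 5 + 4 + 2 + 3 + 11 + 3 + 6 + 0 + 5 = 61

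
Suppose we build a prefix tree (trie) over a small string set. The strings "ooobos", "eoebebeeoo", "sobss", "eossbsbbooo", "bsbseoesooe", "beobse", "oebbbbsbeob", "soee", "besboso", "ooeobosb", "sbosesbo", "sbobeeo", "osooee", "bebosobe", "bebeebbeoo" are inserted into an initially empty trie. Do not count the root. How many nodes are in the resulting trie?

98

Count nodes per top-level branch (shared prefixes stored once):
  'b'-branch (bebeebbeoo, bebosobe, beobse, besboso, bsbseoesooe): 34 nodes
  'e'-branch (eoebebeeoo, eossbsbbooo): 19 nodes
  'o'-branch (oebbbbsbeob, ooeobosb, ooobos, osooee): 27 nodes
  's'-branch (sbobeeo, sbosesbo, sobss, soee): 18 nodes
Sum: 98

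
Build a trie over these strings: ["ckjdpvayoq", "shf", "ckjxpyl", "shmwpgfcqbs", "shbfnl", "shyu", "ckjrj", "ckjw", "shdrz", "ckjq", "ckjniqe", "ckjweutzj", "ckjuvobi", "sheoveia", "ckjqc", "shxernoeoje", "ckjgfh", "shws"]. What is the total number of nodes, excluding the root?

74

Trace insertions, counting only characters that open a new branch:
  "ckjdpvayoq" → 10 new (c, k, j, d, p, v, a, y, o, q)
  "shf" → 3 new (s, h, f)
  "ckjxpyl" → prefix "ckj" already present; 4 new (x, p, y, l)
  "shmwpgfcqbs" → prefix "sh" already present; 9 new (m, w, p, g, f, c, q, b, s)
  "shbfnl" → prefix "sh" already present; 4 new (b, f, n, l)
  "shyu" → prefix "sh" already present; 2 new (y, u)
  "ckjrj" → prefix "ckj" already present; 2 new (r, j)
  "ckjw" → prefix "ckj" already present; 1 new (w)
  "shdrz" → prefix "sh" already present; 3 new (d, r, z)
  "ckjq" → prefix "ckj" already present; 1 new (q)
  "ckjniqe" → prefix "ckj" already present; 4 new (n, i, q, e)
  "ckjweutzj" → prefix "ckjw" already present; 5 new (e, u, t, z, j)
  "ckjuvobi" → prefix "ckj" already present; 5 new (u, v, o, b, i)
  "sheoveia" → prefix "sh" already present; 6 new (e, o, v, e, i, a)
  "ckjqc" → prefix "ckjq" already present; 1 new (c)
  "shxernoeoje" → prefix "sh" already present; 9 new (x, e, r, n, o, e, o, j, e)
  "ckjgfh" → prefix "ckj" already present; 3 new (g, f, h)
  "shws" → prefix "sh" already present; 2 new (w, s)
Total nodes = 10 + 3 + 4 + 9 + 4 + 2 + 2 + 1 + 3 + 1 + 4 + 5 + 5 + 6 + 1 + 9 + 3 + 2 = 74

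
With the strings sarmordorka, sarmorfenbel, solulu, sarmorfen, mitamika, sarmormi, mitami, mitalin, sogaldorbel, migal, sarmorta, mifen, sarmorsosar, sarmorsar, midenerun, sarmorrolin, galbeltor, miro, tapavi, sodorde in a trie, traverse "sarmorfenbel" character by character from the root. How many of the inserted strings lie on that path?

2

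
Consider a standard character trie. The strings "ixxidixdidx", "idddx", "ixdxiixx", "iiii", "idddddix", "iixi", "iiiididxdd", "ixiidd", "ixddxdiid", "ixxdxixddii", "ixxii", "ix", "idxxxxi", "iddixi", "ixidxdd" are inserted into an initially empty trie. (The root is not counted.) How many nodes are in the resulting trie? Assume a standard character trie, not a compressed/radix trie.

67

Trace insertions, counting only characters that open a new branch:
  "ixxidixdidx" → 11 new (i, x, x, i, d, i, x, d, i, d, x)
  "idddx" → prefix "i" already present; 4 new (d, d, d, x)
  "ixdxiixx" → prefix "ix" already present; 6 new (d, x, i, i, x, x)
  "iiii" → prefix "i" already present; 3 new (i, i, i)
  "idddddix" → prefix "iddd" already present; 4 new (d, d, i, x)
  "iixi" → prefix "ii" already present; 2 new (x, i)
  "iiiididxdd" → prefix "iiii" already present; 6 new (d, i, d, x, d, d)
  "ixiidd" → prefix "ix" already present; 4 new (i, i, d, d)
  "ixddxdiid" → prefix "ixd" already present; 6 new (d, x, d, i, i, d)
  "ixxdxixddii" → prefix "ixx" already present; 8 new (d, x, i, x, d, d, i, i)
  "ixxii" → prefix "ixxi" already present; 1 new (i)
  "ix" → prefix "ix" already present; 0 new (none)
  "idxxxxi" → prefix "id" already present; 5 new (x, x, x, x, i)
  "iddixi" → prefix "idd" already present; 3 new (i, x, i)
  "ixidxdd" → prefix "ixi" already present; 4 new (d, x, d, d)
Total nodes = 11 + 4 + 6 + 3 + 4 + 2 + 6 + 4 + 6 + 8 + 1 + 0 + 5 + 3 + 4 = 67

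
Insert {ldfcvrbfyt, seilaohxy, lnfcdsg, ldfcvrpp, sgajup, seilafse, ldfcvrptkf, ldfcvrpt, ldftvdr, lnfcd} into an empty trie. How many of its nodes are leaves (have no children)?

A leaf is a node with no children — equivalently, the end of a word that is not a proper prefix of any other stored word.
Those words: "ldfcvrbfyt", "ldfcvrpp", "ldfcvrptkf", "ldftvdr", "lnfcdsg", "seilafse", "seilaohxy", "sgajup"
Leaf count: 8

8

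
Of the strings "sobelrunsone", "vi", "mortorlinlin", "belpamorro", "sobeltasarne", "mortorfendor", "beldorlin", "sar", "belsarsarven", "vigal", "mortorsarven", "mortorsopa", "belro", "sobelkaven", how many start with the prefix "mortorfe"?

1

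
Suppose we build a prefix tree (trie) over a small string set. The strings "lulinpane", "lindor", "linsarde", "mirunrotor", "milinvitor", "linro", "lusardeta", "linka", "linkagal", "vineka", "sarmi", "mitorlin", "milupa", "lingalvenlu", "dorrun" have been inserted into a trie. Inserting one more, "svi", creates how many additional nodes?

The longest prefix of "svi" already in the trie is "s" (length 1).
Each of the 2 remaining characters creates one node.

2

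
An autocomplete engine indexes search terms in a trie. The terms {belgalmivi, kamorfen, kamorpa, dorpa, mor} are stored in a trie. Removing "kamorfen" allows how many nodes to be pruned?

3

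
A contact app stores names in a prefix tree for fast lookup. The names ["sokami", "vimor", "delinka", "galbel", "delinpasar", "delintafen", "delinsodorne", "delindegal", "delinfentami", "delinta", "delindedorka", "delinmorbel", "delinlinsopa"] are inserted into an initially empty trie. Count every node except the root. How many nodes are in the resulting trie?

71

For each word, the new-node count is its length minus the longest prefix already in the trie:
  "sokami" → 6 new (s, o, k, a, m, i)
  "vimor" → 5 new (v, i, m, o, r)
  "delinka" → 7 new (d, e, l, i, n, k, a)
  "galbel" → 6 new (g, a, l, b, e, l)
  "delinpasar" → prefix "delin" already present; 5 new (p, a, s, a, r)
  "delintafen" → prefix "delin" already present; 5 new (t, a, f, e, n)
  "delinsodorne" → prefix "delin" already present; 7 new (s, o, d, o, r, n, e)
  "delindegal" → prefix "delin" already present; 5 new (d, e, g, a, l)
  "delinfentami" → prefix "delin" already present; 7 new (f, e, n, t, a, m, i)
  "delinta" → prefix "delinta" already present; 0 new (none)
  "delindedorka" → prefix "delinde" already present; 5 new (d, o, r, k, a)
  "delinmorbel" → prefix "delin" already present; 6 new (m, o, r, b, e, l)
  "delinlinsopa" → prefix "delin" already present; 7 new (l, i, n, s, o, p, a)
Total nodes = 6 + 5 + 7 + 6 + 5 + 5 + 7 + 5 + 7 + 0 + 5 + 6 + 7 = 71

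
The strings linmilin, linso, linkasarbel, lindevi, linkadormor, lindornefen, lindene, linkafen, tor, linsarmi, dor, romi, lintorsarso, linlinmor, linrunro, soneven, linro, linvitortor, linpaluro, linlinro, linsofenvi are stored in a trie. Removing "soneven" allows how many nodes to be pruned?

7

After clearing the end-marker at "soneven", prune upward until reaching a node still needed by another word.
No other word shares any prefix with "soneven", so all 7 of its nodes go.
Nodes removed: 7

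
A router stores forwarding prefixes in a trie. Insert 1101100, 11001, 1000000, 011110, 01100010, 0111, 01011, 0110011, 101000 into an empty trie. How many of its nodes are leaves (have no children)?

8

A leaf is a node with no children — equivalently, the end of a word that is not a proper prefix of any other stored word.
Those words: "01011", "01100010", "0110011", "011110", "1000000", "101000", "11001", "1101100"
Leaf count: 8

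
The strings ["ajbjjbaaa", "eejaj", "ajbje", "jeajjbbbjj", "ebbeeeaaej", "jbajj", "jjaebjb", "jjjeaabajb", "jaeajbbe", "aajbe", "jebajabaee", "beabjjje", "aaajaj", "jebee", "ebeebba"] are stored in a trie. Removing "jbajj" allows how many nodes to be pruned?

4

A node on "jbajj"'s path can go only if nothing else ends at it or branches off below it.
The suffix "bajj" (4 nodes) is used only by "jbajj"; the node for "j" still has the child "e", so pruning stops there.
Nodes removed: 4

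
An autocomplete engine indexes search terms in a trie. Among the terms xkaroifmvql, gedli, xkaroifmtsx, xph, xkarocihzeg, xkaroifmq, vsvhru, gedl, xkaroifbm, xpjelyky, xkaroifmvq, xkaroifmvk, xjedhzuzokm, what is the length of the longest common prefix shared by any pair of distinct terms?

10

Equivalently: take the maximum, over all pairs, of their longest common prefix length.
e.g. "xkaroifmvq" and "xkaroifmvql" share the prefix "xkaroifmvq" of length 10; no pair shares a longer one.
Longest shared-prefix length: 10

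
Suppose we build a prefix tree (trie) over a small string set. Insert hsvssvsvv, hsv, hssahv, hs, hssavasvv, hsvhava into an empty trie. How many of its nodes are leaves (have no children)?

A leaf is a node with no children — equivalently, the end of a word that is not a proper prefix of any other stored word.
Those words: "hssahv", "hssavasvv", "hsvhava", "hsvssvsvv"
Leaf count: 4

4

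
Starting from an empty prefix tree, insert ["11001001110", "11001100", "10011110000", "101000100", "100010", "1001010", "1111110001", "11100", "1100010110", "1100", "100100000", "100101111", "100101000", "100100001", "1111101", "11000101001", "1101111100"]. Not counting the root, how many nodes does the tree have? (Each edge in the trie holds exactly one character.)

75

For each word, the new-node count is its length minus the longest prefix already in the trie:
  "11001001110" → 11 new (1, 1, 0, 0, 1, 0, 0, 1, 1, 1, 0)
  "11001100" → prefix "11001" already present; 3 new (1, 0, 0)
  "10011110000" → prefix "1" already present; 10 new (0, 0, 1, 1, 1, 1, 0, 0, 0, 0)
  "101000100" → prefix "10" already present; 7 new (1, 0, 0, 0, 1, 0, 0)
  "100010" → prefix "100" already present; 3 new (0, 1, 0)
  "1001010" → prefix "1001" already present; 3 new (0, 1, 0)
  "1111110001" → prefix "11" already present; 8 new (1, 1, 1, 1, 0, 0, 0, 1)
  "11100" → prefix "111" already present; 2 new (0, 0)
  "1100010110" → prefix "1100" already present; 6 new (0, 1, 0, 1, 1, 0)
  "1100" → prefix "1100" already present; 0 new (none)
  "100100000" → prefix "10010" already present; 4 new (0, 0, 0, 0)
  "100101111" → prefix "100101" already present; 3 new (1, 1, 1)
  "100101000" → prefix "1001010" already present; 2 new (0, 0)
  "100100001" → prefix "10010000" already present; 1 new (1)
  "1111101" → prefix "11111" already present; 2 new (0, 1)
  "11000101001" → prefix "11000101" already present; 3 new (0, 0, 1)
  "1101111100" → prefix "110" already present; 7 new (1, 1, 1, 1, 1, 0, 0)
Total nodes = 11 + 3 + 10 + 7 + 3 + 3 + 8 + 2 + 6 + 0 + 4 + 3 + 2 + 1 + 2 + 3 + 7 = 75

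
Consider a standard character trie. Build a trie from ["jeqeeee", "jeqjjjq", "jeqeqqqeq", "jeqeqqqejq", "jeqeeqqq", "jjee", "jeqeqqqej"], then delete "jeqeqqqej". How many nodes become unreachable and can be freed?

0

A node on "jeqeqqqej"'s path can go only if nothing else ends at it or branches off below it.
Every node on "jeqeqqqej" is still needed (e.g. by "jeqeqqqejq"), so nothing is freed.
Nodes removed: 0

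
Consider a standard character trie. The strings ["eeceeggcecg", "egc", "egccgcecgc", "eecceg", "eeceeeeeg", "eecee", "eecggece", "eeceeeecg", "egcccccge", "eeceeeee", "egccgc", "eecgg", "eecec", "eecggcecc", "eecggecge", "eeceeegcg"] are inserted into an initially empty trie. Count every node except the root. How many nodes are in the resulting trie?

For each word, the new-node count is its length minus the longest prefix already in the trie:
  "eeceeggcecg" → 11 new (e, e, c, e, e, g, g, c, e, c, g)
  "egc" → prefix "e" already present; 2 new (g, c)
  "egccgcecgc" → prefix "egc" already present; 7 new (c, g, c, e, c, g, c)
  "eecceg" → prefix "eec" already present; 3 new (c, e, g)
  "eeceeeeeg" → prefix "eecee" already present; 4 new (e, e, e, g)
  "eecee" → prefix "eecee" already present; 0 new (none)
  "eecggece" → prefix "eec" already present; 5 new (g, g, e, c, e)
  "eeceeeecg" → prefix "eeceeee" already present; 2 new (c, g)
  "egcccccge" → prefix "egcc" already present; 5 new (c, c, c, g, e)
  "eeceeeee" → prefix "eeceeeee" already present; 0 new (none)
  "egccgc" → prefix "egccgc" already present; 0 new (none)
  "eecgg" → prefix "eecgg" already present; 0 new (none)
  "eecec" → prefix "eece" already present; 1 new (c)
  "eecggcecc" → prefix "eecgg" already present; 4 new (c, e, c, c)
  "eecggecge" → prefix "eecggec" already present; 2 new (g, e)
  "eeceeegcg" → prefix "eeceee" already present; 3 new (g, c, g)
Total nodes = 11 + 2 + 7 + 3 + 4 + 0 + 5 + 2 + 5 + 0 + 0 + 0 + 1 + 4 + 2 + 3 = 49

49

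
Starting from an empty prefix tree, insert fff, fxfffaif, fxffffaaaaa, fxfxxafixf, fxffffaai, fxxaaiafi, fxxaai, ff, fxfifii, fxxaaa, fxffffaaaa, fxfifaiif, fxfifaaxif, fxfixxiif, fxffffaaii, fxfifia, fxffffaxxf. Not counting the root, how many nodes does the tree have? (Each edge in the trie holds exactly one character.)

54

Count nodes per top-level branch (shared prefixes stored once):
  'f'-branch (ff, fff, fxfffaif, fxffffaaaa, fxffffaaaaa, fxffffaai, fxffffaaii, fxffffaxxf, fxfifaaxif, fxfifaiif, fxfifia, fxfifii, fxfixxiif, fxfxxafixf, fxxaaa, fxxaai, fxxaaiafi): 54 nodes
Sum: 54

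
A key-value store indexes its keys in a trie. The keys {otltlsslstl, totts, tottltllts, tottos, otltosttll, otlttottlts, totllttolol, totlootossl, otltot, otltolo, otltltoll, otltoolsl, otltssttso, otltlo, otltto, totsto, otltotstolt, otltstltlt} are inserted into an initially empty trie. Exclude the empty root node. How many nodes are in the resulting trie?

Trace insertions, counting only characters that open a new branch:
  "otltlsslstl" → 11 new (o, t, l, t, l, s, s, l, s, t, l)
  "totts" → 5 new (t, o, t, t, s)
  "tottltllts" → prefix "tott" already present; 6 new (l, t, l, l, t, s)
  "tottos" → prefix "tott" already present; 2 new (o, s)
  "otltosttll" → prefix "otlt" already present; 6 new (o, s, t, t, l, l)
  "otlttottlts" → prefix "otlt" already present; 7 new (t, o, t, t, l, t, s)
  "totllttolol" → prefix "tot" already present; 8 new (l, l, t, t, o, l, o, l)
  "totlootossl" → prefix "totl" already present; 7 new (o, o, t, o, s, s, l)
  "otltot" → prefix "otlto" already present; 1 new (t)
  "otltolo" → prefix "otlto" already present; 2 new (l, o)
  "otltltoll" → prefix "otltl" already present; 4 new (t, o, l, l)
  "otltoolsl" → prefix "otlto" already present; 4 new (o, l, s, l)
  "otltssttso" → prefix "otlt" already present; 6 new (s, s, t, t, s, o)
  "otltlo" → prefix "otltl" already present; 1 new (o)
  "otltto" → prefix "otltto" already present; 0 new (none)
  "totsto" → prefix "tot" already present; 3 new (s, t, o)
  "otltotstolt" → prefix "otltot" already present; 5 new (s, t, o, l, t)
  "otltstltlt" → prefix "otlts" already present; 5 new (t, l, t, l, t)
Total nodes = 11 + 5 + 6 + 2 + 6 + 7 + 8 + 7 + 1 + 2 + 4 + 4 + 6 + 1 + 0 + 3 + 5 + 5 = 83

83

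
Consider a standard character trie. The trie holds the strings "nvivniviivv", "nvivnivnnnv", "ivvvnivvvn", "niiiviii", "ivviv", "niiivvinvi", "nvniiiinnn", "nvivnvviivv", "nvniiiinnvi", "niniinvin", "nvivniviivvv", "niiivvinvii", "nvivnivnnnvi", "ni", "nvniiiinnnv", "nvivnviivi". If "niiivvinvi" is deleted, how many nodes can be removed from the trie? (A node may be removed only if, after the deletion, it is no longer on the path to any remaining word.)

Walk "niiivvinvi" from the leaf back toward the root, removing each node that no remaining word uses.
Every node on "niiivvinvi" is still needed (e.g. by "niiivvinvii"), so nothing is freed.
Nodes removed: 0

0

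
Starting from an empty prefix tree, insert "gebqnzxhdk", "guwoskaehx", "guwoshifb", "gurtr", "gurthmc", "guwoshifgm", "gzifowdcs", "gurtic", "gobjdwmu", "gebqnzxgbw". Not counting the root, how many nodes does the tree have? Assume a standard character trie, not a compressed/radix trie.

For each word, the new-node count is its length minus the longest prefix already in the trie:
  "gebqnzxhdk" → 10 new (g, e, b, q, n, z, x, h, d, k)
  "guwoskaehx" → prefix "g" already present; 9 new (u, w, o, s, k, a, e, h, x)
  "guwoshifb" → prefix "guwos" already present; 4 new (h, i, f, b)
  "gurtr" → prefix "gu" already present; 3 new (r, t, r)
  "gurthmc" → prefix "gurt" already present; 3 new (h, m, c)
  "guwoshifgm" → prefix "guwoshif" already present; 2 new (g, m)
  "gzifowdcs" → prefix "g" already present; 8 new (z, i, f, o, w, d, c, s)
  "gurtic" → prefix "gurt" already present; 2 new (i, c)
  "gobjdwmu" → prefix "g" already present; 7 new (o, b, j, d, w, m, u)
  "gebqnzxgbw" → prefix "gebqnzx" already present; 3 new (g, b, w)
Total nodes = 10 + 9 + 4 + 3 + 3 + 2 + 8 + 2 + 7 + 3 = 51

51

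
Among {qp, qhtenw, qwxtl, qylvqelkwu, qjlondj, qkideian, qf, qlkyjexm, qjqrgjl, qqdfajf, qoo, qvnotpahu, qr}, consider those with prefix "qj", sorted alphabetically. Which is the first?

DFS of the "qj" subtree visits, in order: "qjlondj", "qjqrgjl"
Position 1: qjlondj

qjlondj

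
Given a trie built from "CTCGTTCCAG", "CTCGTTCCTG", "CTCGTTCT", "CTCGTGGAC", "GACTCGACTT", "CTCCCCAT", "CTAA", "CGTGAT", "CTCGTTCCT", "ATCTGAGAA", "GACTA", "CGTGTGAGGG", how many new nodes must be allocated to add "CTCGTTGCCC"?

4

The longest prefix of "CTCGTTGCCC" already in the trie is "CTCGTT" (length 6).
So 10 − 6 = 4 new nodes.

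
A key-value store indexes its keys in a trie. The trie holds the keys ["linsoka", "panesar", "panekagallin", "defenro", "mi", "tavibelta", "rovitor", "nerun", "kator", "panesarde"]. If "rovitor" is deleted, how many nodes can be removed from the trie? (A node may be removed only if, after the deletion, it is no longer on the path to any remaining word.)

7

After clearing the end-marker at "rovitor", prune upward until reaching a node still needed by another word.
No other word shares any prefix with "rovitor", so all 7 of its nodes go.
Nodes removed: 7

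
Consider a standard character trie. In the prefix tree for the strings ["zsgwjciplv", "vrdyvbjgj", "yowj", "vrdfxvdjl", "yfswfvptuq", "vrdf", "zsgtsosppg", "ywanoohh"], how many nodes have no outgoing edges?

7

Leaves are exactly the stored words that no other stored word extends.
Those words: "vrdfxvdjl", "vrdyvbjgj", "yfswfvptuq", "yowj", "ywanoohh", "zsgtsosppg", "zsgwjciplv"
Leaf count: 7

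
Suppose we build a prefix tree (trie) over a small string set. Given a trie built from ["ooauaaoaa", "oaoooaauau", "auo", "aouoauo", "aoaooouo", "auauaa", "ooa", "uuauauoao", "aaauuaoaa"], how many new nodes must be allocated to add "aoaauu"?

3

Walking "aoaauu" from the root, the first 3 characters ("aoa") follow existing edges; "a" is the first miss.
New nodes needed: |"aoaauu"| − 3 = 6 − 3 = 3.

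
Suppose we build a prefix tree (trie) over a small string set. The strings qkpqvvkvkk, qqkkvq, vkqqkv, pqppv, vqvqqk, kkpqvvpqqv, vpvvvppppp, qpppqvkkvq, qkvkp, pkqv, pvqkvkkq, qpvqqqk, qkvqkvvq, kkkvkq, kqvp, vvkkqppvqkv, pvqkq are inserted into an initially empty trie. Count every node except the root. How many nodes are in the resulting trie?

100

For each word, the new-node count is its length minus the longest prefix already in the trie:
  "qkpqvvkvkk" → 10 new (q, k, p, q, v, v, k, v, k, k)
  "qqkkvq" → prefix "q" already present; 5 new (q, k, k, v, q)
  "vkqqkv" → 6 new (v, k, q, q, k, v)
  "pqppv" → 5 new (p, q, p, p, v)
  "vqvqqk" → prefix "v" already present; 5 new (q, v, q, q, k)
  "kkpqvvpqqv" → 10 new (k, k, p, q, v, v, p, q, q, v)
  "vpvvvppppp" → prefix "v" already present; 9 new (p, v, v, v, p, p, p, p, p)
  "qpppqvkkvq" → prefix "q" already present; 9 new (p, p, p, q, v, k, k, v, q)
  "qkvkp" → prefix "qk" already present; 3 new (v, k, p)
  "pkqv" → prefix "p" already present; 3 new (k, q, v)
  "pvqkvkkq" → prefix "p" already present; 7 new (v, q, k, v, k, k, q)
  "qpvqqqk" → prefix "qp" already present; 5 new (v, q, q, q, k)
  "qkvqkvvq" → prefix "qkv" already present; 5 new (q, k, v, v, q)
  "kkkvkq" → prefix "kk" already present; 4 new (k, v, k, q)
  "kqvp" → prefix "k" already present; 3 new (q, v, p)
  "vvkkqppvqkv" → prefix "v" already present; 10 new (v, k, k, q, p, p, v, q, k, v)
  "pvqkq" → prefix "pvqk" already present; 1 new (q)
Total nodes = 10 + 5 + 6 + 5 + 5 + 10 + 9 + 9 + 3 + 3 + 7 + 5 + 5 + 4 + 3 + 10 + 1 = 100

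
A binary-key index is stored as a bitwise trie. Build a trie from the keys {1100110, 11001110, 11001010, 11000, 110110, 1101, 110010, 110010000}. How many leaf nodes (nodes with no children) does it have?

Leaves are exactly the stored words that no other stored word extends.
Those words: "11000", "110010000", "11001010", "1100110", "11001110", "110110"
Leaf count: 6

6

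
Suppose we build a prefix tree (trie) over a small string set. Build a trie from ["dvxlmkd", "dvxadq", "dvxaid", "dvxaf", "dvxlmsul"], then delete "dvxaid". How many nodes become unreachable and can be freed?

Walk "dvxaid" from the leaf back toward the root, removing each node that no remaining word uses.
The suffix "id" (2 nodes) is used only by "dvxaid"; the node for "dvxa" still has the child "d", so pruning stops there.
Nodes removed: 2

2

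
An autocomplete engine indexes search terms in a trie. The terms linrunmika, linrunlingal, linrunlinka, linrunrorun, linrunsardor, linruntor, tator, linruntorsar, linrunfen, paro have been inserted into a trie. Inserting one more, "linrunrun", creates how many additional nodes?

2

"linrunr" is already a path in the trie; the remaining "un" must be added.
So 9 − 7 = 2 new nodes.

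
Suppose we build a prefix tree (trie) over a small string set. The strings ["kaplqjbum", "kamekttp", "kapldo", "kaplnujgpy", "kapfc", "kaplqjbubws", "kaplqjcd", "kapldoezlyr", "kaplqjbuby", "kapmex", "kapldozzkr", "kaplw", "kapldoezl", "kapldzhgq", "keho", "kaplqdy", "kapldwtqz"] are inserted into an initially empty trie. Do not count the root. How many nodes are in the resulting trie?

For each word, the new-node count is its length minus the longest prefix already in the trie:
  "kaplqjbum" → 9 new (k, a, p, l, q, j, b, u, m)
  "kamekttp" → prefix "ka" already present; 6 new (m, e, k, t, t, p)
  "kapldo" → prefix "kapl" already present; 2 new (d, o)
  "kaplnujgpy" → prefix "kapl" already present; 6 new (n, u, j, g, p, y)
  "kapfc" → prefix "kap" already present; 2 new (f, c)
  "kaplqjbubws" → prefix "kaplqjbu" already present; 3 new (b, w, s)
  "kaplqjcd" → prefix "kaplqj" already present; 2 new (c, d)
  "kapldoezlyr" → prefix "kapldo" already present; 5 new (e, z, l, y, r)
  "kaplqjbuby" → prefix "kaplqjbub" already present; 1 new (y)
  "kapmex" → prefix "kap" already present; 3 new (m, e, x)
  "kapldozzkr" → prefix "kapldo" already present; 4 new (z, z, k, r)
  "kaplw" → prefix "kapl" already present; 1 new (w)
  "kapldoezl" → prefix "kapldoezl" already present; 0 new (none)
  "kapldzhgq" → prefix "kapld" already present; 4 new (z, h, g, q)
  "keho" → prefix "k" already present; 3 new (e, h, o)
  "kaplqdy" → prefix "kaplq" already present; 2 new (d, y)
  "kapldwtqz" → prefix "kapld" already present; 4 new (w, t, q, z)
Total nodes = 9 + 6 + 2 + 6 + 2 + 3 + 2 + 5 + 1 + 3 + 4 + 1 + 0 + 4 + 3 + 2 + 4 = 57

57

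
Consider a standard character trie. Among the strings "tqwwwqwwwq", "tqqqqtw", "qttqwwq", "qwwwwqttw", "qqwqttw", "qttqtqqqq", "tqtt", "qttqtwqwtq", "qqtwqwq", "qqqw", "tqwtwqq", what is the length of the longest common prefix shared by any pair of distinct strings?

5

Look for the deepest trie node that still has at least two words in its subtree.
"qttqtqqqq" and "qttqtwqwtq" agree on "qttqt" (5 characters) before diverging; nothing deeper is shared.
Longest shared-prefix length: 5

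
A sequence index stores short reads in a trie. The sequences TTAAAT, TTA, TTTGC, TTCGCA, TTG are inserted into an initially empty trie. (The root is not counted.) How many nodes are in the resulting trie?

14

Trie structure (* marks end of a word):
(root)
└─ T
   └─ T
      ├─ A *
      │  └─ A
      │     └─ A
      │        └─ T *
      ├─ C
      │  └─ G
      │     └─ C
      │        └─ A *
      ├─ G *
      └─ T
         └─ G
            └─ C *
Counting every labelled node above: 14.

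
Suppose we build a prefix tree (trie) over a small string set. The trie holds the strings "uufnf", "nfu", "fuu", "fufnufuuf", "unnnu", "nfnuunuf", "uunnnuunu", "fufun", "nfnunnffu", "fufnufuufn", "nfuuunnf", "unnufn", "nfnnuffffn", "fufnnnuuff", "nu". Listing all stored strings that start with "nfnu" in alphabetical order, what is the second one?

Words with prefix "nfnu", in lexicographic order: "nfnunnffu", "nfnuunuf"
Position 2: nfnuunuf

nfnuunuf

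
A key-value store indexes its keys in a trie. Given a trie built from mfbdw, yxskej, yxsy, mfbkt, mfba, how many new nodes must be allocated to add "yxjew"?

The longest prefix of "yxjew" already in the trie is "yx" (length 2).
Each of the 3 remaining characters creates one node.

3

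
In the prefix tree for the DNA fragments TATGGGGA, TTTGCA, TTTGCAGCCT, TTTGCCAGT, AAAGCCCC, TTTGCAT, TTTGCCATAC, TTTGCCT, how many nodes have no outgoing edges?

7

Leaves are exactly the stored words that no other stored word extends.
Those words: "AAAGCCCC", "TATGGGGA", "TTTGCAGCCT", "TTTGCAT", "TTTGCCAGT", "TTTGCCATAC", "TTTGCCT"
Leaf count: 7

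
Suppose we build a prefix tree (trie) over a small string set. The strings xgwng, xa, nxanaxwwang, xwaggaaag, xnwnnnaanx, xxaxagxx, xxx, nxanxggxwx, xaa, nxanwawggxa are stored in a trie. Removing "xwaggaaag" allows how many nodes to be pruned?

8

After clearing the end-marker at "xwaggaaag", prune upward until reaching a node still needed by another word.
The suffix "waggaaag" (8 nodes) is used only by "xwaggaaag"; the node for "x" still has the child "g", so pruning stops there.
Nodes removed: 8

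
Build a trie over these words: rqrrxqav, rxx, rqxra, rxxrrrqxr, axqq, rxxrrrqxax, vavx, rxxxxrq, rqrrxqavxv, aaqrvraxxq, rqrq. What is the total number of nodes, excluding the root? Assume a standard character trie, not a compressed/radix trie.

45

Insert word by word; a character creates a node only if that edge doesn't already exist:
  "rqrrxqav" → 8 new (r, q, r, r, x, q, a, v)
  "rxx" → prefix "r" already present; 2 new (x, x)
  "rqxra" → prefix "rq" already present; 3 new (x, r, a)
  "rxxrrrqxr" → prefix "rxx" already present; 6 new (r, r, r, q, x, r)
  "axqq" → 4 new (a, x, q, q)
  "rxxrrrqxax" → prefix "rxxrrrqx" already present; 2 new (a, x)
  "vavx" → 4 new (v, a, v, x)
  "rxxxxrq" → prefix "rxx" already present; 4 new (x, x, r, q)
  "rqrrxqavxv" → prefix "rqrrxqav" already present; 2 new (x, v)
  "aaqrvraxxq" → prefix "a" already present; 9 new (a, q, r, v, r, a, x, x, q)
  "rqrq" → prefix "rqr" already present; 1 new (q)
Total nodes = 8 + 2 + 3 + 6 + 4 + 2 + 4 + 4 + 2 + 9 + 1 = 45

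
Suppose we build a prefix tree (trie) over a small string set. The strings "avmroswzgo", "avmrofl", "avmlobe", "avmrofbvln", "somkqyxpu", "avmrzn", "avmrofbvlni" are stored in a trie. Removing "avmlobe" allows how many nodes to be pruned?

After clearing the end-marker at "avmlobe", prune upward until reaching a node still needed by another word.
The suffix "lobe" (4 nodes) is used only by "avmlobe"; the node for "avm" still has the child "r", so pruning stops there.
Nodes removed: 4

4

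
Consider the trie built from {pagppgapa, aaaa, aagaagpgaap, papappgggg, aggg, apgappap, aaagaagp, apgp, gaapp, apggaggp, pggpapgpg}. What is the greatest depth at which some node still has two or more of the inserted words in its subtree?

3

Equivalently: take the maximum, over all pairs, of their longest common prefix length.
e.g. "aaaa" and "aaagaagp" share the prefix "aaa" of length 3; no pair shares a longer one.
Longest shared-prefix length: 3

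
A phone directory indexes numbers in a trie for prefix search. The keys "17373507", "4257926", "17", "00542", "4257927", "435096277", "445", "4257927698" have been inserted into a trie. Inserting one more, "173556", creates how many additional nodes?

3

The longest prefix of "173556" already in the trie is "173" (length 3).
New nodes needed: |"173556"| − 3 = 6 − 3 = 3.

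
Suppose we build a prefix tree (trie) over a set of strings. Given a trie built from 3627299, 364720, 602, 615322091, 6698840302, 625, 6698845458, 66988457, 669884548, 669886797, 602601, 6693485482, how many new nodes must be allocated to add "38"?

1

"3" is already a path in the trie; the remaining "8" must be added.
New nodes needed: |"38"| − 1 = 2 − 1 = 1.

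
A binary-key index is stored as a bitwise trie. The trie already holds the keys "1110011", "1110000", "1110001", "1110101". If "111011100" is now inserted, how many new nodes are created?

"11101" is already a path in the trie; the remaining "1100" must be added.
So 9 − 5 = 4 new nodes.

4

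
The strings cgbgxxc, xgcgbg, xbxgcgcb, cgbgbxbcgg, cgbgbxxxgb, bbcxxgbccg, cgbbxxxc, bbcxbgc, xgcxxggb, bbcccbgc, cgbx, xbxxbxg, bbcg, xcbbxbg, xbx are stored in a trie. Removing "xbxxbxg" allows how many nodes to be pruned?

Walk "xbxxbxg" from the leaf back toward the root, removing each node that no remaining word uses.
The suffix "xbxg" (4 nodes) is used only by "xbxxbxg"; the node for "xbx" still has the child "g", so pruning stops there.
Nodes removed: 4

4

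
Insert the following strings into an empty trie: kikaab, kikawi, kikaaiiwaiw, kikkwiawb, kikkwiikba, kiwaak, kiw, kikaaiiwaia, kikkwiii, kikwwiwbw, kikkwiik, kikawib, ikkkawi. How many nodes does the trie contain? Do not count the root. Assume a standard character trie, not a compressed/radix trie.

44

Count nodes per top-level branch (shared prefixes stored once):
  'i'-branch (ikkkawi): 7 nodes
  'k'-branch (kikaab, kikaaiiwaia, kikaaiiwaiw, kikawi, kikawib, kikkwiawb, kikkwiii, kikkwiik, kikkwiikba, kikwwiwbw, kiw, kiwaak): 37 nodes
Sum: 44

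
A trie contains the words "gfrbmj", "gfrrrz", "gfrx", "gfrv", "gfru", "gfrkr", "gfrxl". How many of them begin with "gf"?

7

Traverse to the node for "gf", then collect every word in that subtree.
Words under "gf": gfrbmj, gfrkr, gfrrrz, gfru, gfrv, gfrx, gfrxl
Count: 7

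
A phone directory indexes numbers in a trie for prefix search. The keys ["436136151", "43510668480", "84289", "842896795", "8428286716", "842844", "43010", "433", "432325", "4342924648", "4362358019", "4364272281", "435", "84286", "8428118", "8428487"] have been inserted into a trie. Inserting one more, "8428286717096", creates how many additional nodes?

4

The longest prefix of "8428286717096" already in the trie is "842828671" (length 9).
Each of the 4 remaining characters creates one node.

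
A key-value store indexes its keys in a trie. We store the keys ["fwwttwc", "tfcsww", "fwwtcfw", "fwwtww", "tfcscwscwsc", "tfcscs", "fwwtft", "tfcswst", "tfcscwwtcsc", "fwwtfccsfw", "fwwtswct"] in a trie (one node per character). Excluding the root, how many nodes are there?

44

Insert word by word; a character creates a node only if that edge doesn't already exist:
  "fwwttwc" → 7 new (f, w, w, t, t, w, c)
  "tfcsww" → 6 new (t, f, c, s, w, w)
  "fwwtcfw" → prefix "fwwt" already present; 3 new (c, f, w)
  "fwwtww" → prefix "fwwt" already present; 2 new (w, w)
  "tfcscwscwsc" → prefix "tfcs" already present; 7 new (c, w, s, c, w, s, c)
  "tfcscs" → prefix "tfcsc" already present; 1 new (s)
  "fwwtft" → prefix "fwwt" already present; 2 new (f, t)
  "tfcswst" → prefix "tfcsw" already present; 2 new (s, t)
  "tfcscwwtcsc" → prefix "tfcscw" already present; 5 new (w, t, c, s, c)
  "fwwtfccsfw" → prefix "fwwtf" already present; 5 new (c, c, s, f, w)
  "fwwtswct" → prefix "fwwt" already present; 4 new (s, w, c, t)
Total nodes = 7 + 6 + 3 + 2 + 7 + 1 + 2 + 2 + 5 + 5 + 4 = 44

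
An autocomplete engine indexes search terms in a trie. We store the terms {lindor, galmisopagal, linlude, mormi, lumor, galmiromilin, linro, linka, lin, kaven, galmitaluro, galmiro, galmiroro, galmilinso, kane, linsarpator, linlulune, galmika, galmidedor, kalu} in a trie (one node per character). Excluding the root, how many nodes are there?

Trace insertions, counting only characters that open a new branch:
  "lindor" → 6 new (l, i, n, d, o, r)
  "galmisopagal" → 12 new (g, a, l, m, i, s, o, p, a, g, a, l)
  "linlude" → prefix "lin" already present; 4 new (l, u, d, e)
  "mormi" → 5 new (m, o, r, m, i)
  "lumor" → prefix "l" already present; 4 new (u, m, o, r)
  "galmiromilin" → prefix "galmi" already present; 7 new (r, o, m, i, l, i, n)
  "linro" → prefix "lin" already present; 2 new (r, o)
  "linka" → prefix "lin" already present; 2 new (k, a)
  "lin" → prefix "lin" already present; 0 new (none)
  "kaven" → 5 new (k, a, v, e, n)
  "galmitaluro" → prefix "galmi" already present; 6 new (t, a, l, u, r, o)
  "galmiro" → prefix "galmiro" already present; 0 new (none)
  "galmiroro" → prefix "galmiro" already present; 2 new (r, o)
  "galmilinso" → prefix "galmi" already present; 5 new (l, i, n, s, o)
  "kane" → prefix "ka" already present; 2 new (n, e)
  "linsarpator" → prefix "lin" already present; 8 new (s, a, r, p, a, t, o, r)
  "linlulune" → prefix "linlu" already present; 4 new (l, u, n, e)
  "galmika" → prefix "galmi" already present; 2 new (k, a)
  "galmidedor" → prefix "galmi" already present; 5 new (d, e, d, o, r)
  "kalu" → prefix "ka" already present; 2 new (l, u)
Total nodes = 6 + 12 + 4 + 5 + 4 + 7 + 2 + 2 + 0 + 5 + 6 + 0 + 2 + 5 + 2 + 8 + 4 + 2 + 5 + 2 = 83

83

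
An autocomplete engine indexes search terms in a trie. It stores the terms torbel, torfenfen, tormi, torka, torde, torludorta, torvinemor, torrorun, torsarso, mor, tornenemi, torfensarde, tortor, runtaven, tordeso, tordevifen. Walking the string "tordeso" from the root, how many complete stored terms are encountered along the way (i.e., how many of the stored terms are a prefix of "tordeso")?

2

Check each prefix of "tordeso" against the stored set — each match is an end-marker on the path.
Prefixes of the query that are stored words: "torde", "tordeso"
Count: 2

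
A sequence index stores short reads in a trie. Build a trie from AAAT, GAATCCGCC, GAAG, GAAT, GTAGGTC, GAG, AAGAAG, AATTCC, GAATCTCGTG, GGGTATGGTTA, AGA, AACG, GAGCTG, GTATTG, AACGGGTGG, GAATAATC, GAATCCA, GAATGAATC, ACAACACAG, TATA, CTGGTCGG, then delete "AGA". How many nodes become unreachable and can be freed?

A node on "AGA"'s path can go only if nothing else ends at it or branches off below it.
The suffix "GA" (2 nodes) is used only by "AGA"; the node for "A" still has the child "A", so pruning stops there.
Nodes removed: 2

2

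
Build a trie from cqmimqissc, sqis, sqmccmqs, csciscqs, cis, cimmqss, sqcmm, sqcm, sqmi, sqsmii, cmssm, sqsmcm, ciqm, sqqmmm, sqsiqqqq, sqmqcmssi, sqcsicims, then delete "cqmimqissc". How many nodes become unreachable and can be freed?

A node on "cqmimqissc"'s path can go only if nothing else ends at it or branches off below it.
The suffix "qmimqissc" (9 nodes) is used only by "cqmimqissc"; the node for "c" still has the child "s", so pruning stops there.
Nodes removed: 9

9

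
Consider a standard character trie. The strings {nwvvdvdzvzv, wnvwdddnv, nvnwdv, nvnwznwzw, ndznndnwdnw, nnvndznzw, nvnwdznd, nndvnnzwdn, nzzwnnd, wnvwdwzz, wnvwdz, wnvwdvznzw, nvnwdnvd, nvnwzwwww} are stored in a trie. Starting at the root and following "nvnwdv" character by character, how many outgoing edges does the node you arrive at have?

Walk "nvnwdv" from the root, arriving at one node.
No stored string extends past "nvnwdv".
That node has 0 child edges.

0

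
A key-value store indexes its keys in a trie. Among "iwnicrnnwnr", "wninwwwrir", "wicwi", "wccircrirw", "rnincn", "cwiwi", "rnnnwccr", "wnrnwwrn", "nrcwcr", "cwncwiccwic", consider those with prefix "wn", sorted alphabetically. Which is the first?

wninwwwrir

DFS of the "wn" subtree visits, in order: "wninwwwrir", "wnrnwwrn"
Position 1: wninwwwrir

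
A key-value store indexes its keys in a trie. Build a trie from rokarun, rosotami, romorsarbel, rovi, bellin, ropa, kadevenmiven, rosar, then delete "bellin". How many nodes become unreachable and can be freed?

After clearing the end-marker at "bellin", prune upward until reaching a node still needed by another word.
No other word shares any prefix with "bellin", so all 6 of its nodes go.
Nodes removed: 6

6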